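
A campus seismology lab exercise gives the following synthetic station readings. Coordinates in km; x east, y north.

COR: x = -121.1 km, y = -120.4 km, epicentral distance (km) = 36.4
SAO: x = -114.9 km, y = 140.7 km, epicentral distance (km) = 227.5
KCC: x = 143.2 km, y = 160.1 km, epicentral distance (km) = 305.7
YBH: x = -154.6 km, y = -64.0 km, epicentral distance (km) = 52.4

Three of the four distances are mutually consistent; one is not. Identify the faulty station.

KCC

Solve using three stations at a time. Using COR, SAO, YBH (subtract circle equations pairwise → linear system) gives (x, y) ≈ (-107.3, -86.7).
Distances from that point to each station vs reported:
  COR: calculated 36.4 vs reported 36.4 → residual 0.0 km
  SAO: calculated 227.5 vs reported 227.5 → residual 0.0 km
  KCC: calculated 351.7 vs reported 305.7 → residual 46.0 km
  YBH: calculated 52.4 vs reported 52.4 → residual 0.0 km
COR, SAO, YBH are mutually consistent (residuals ≈ 0); KCC is off by 46.0 km.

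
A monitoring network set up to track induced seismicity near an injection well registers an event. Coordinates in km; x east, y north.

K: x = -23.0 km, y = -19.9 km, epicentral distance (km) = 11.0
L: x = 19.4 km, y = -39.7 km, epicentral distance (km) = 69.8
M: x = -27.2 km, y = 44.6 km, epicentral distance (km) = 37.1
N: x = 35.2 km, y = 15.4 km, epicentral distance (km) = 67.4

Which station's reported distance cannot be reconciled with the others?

K

Solve using three stations at a time. Using L, M, N (subtract circle equations pairwise → linear system) gives (x, y) ≈ (-31.8, 7.8).
Distances from that point to each station vs reported:
  K: calculated 29.0 vs reported 11.0 → residual 18.0 km
  L: calculated 69.8 vs reported 69.8 → residual 0.0 km
  M: calculated 37.1 vs reported 37.1 → residual 0.0 km
  N: calculated 67.4 vs reported 67.4 → residual 0.0 km
L, M, N are mutually consistent (residuals ≈ 0); K is off by 18.0 km.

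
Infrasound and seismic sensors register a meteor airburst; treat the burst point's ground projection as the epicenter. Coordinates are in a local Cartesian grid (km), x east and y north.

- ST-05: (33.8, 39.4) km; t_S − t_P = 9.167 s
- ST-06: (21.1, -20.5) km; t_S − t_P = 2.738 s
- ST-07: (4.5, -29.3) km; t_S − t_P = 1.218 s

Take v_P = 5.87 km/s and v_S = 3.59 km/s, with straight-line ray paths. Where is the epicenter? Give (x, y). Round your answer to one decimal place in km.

(5.6, -40.5)

Distance from S−P lag: d = Δt · v_P v_S / (v_P − v_S) = Δt · (5.87·3.59)/(5.87−3.59) ≈ 9.2427·Δt.
So d_ST-05 = 84.73, d_ST-06 = 25.31, d_ST-07 = 11.26 km.
Circle about each station: (x − 33.8)² + (y − 39.4)² = 84.73²; (x − 21.1)² + (y + 20.5)² = 25.31²; (x − 4.5)² + (y + 29.3)² = 11.26².
Subtracting pairs of circle equations eliminates x²+y² and gives linear equations (the radical axes):
-25.4 x − 119.8 y = 4709.24
-58.6 x − 137.4 y = 5236.33
Solving the 2×2 system: x ≈ 5.6, y ≈ -40.5 km.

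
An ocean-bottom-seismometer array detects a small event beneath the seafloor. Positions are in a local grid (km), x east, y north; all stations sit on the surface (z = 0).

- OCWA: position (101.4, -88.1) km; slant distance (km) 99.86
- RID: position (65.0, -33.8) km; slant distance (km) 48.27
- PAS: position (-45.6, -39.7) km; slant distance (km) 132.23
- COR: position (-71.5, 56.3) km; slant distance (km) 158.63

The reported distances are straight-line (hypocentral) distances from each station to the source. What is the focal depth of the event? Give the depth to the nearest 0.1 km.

Each station gives a sphere (x−x_i)² + (y−y_i)² + z² = d_i² (stations at z=0).
Subtracting the OCWA sphere from RID and PAS: z² cancels, leaving linear equations in x and y:
-72.8 x + 108.6 y = -5034.10
-294.0 x + 96.8 y = -21900.87
Solving: x ≈ 76.006, y ≈ 4.596 km (keep extra digits for the depth step; rounded: 76.0, 4.6).
Then from the OCWA sphere: z² = 99.86² − (x − 101.4)² − (y + 88.1)² with x = 76.006, y = 4.596, so z ≈ 27.104 ≈ 27.1 km.

depth ≈ 27.1 km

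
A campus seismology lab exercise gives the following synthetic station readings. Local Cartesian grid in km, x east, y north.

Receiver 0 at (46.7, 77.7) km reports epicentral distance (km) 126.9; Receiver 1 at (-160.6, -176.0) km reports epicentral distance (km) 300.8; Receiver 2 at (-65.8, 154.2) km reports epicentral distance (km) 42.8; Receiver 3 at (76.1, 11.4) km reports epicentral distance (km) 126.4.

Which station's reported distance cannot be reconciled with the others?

Solve using three stations at a time. Using Receiver 0, Receiver 1, Receiver 2 (subtract circle equations pairwise → linear system) gives (x, y) ≈ (-75.3, 112.5).
Distances from that point to each station vs reported:
  Receiver 0: calculated 126.9 vs reported 126.9 → residual 0.0 km
  Receiver 1: calculated 300.8 vs reported 300.8 → residual 0.0 km
  Receiver 2: calculated 42.8 vs reported 42.8 → residual 0.0 km
  Receiver 3: calculated 182.1 vs reported 126.4 → residual 55.7 km
Receiver 0, Receiver 1, Receiver 2 are mutually consistent (residuals ≈ 0); Receiver 3 is off by 55.7 km.

Receiver 3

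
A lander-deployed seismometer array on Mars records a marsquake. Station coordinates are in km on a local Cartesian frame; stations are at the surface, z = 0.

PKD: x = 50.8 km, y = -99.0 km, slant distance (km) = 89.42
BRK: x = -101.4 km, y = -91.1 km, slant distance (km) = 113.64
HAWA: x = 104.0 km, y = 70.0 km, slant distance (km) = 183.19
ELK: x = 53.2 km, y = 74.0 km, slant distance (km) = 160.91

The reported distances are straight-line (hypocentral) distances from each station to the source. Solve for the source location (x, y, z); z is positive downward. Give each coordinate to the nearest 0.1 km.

x ≈ -7.5 km, y ≈ -63.4 km, depth ≈ 57.7 km

Each station gives a sphere (x−x_i)² + (y−y_i)² + z² = d_i² (stations at z=0).
Subtracting the PKD sphere from BRK and HAWA: z² cancels, leaving linear equations in x and y:
-304.4 x + 15.8 y = 1281.42
106.4 x + 338.0 y = -22228.28
Solving: x ≈ -7.501, y ≈ -63.403 km (keep extra digits for the depth step; rounded: -7.5, -63.4).
Then from the PKD sphere: z² = 89.42² − (x − 50.8)² − (y + 99.0)² with x = -7.501, y = -63.403, so z ≈ 57.704 ≈ 57.7 km.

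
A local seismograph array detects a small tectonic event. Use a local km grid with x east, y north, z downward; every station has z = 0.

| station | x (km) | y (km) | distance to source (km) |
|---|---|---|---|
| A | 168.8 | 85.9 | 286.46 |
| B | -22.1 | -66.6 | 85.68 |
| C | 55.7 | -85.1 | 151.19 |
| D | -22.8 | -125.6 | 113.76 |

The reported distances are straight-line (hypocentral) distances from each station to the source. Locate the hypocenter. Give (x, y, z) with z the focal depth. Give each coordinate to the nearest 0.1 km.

(-76.3, -48.0, 63.7)

Each station gives a sphere (x−x_i)² + (y−y_i)² + z² = d_i² (stations at z=0).
Subtracting the A sphere from B and C: z² cancels, leaving linear equations in x and y:
-381.8 x − 305.0 y = 43769.99
-226.2 x − 342.0 y = 33673.17
Solving: x ≈ -76.302, y ≈ -47.993 km (keep extra digits for the depth step; rounded: -76.3, -48.0).
Then from the A sphere: z² = 286.46² − (x − 168.8)² − (y − 85.9)² with x = -76.302, y = -47.993, so z ≈ 63.695 ≈ 63.7 km.
Check against D (with the unrounded solution): distance 113.76 ≈ 113.76 km. ✓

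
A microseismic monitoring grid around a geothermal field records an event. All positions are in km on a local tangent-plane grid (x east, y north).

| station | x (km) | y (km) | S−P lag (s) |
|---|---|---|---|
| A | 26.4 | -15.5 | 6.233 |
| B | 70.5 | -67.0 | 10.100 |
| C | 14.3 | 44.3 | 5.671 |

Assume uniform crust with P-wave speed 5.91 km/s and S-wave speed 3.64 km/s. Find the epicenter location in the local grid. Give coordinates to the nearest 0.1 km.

Distance from S−P lag: d = Δt · v_P v_S / (v_P − v_S) = Δt · (5.91·3.64)/(5.91−3.64) ≈ 9.4768·Δt.
So d_A = 59.07, d_B = 95.72, d_C = 53.74 km.
Circle about each station: (x − 26.4)² + (y + 15.5)² = 59.07²; (x − 70.5)² + (y + 67.0)² = 95.72²; (x − 14.3)² + (y − 44.3)² = 53.74².
Subtracting pairs of circle equations eliminates x²+y² and gives linear equations (the radical axes):
88.2 x − 103.0 y = 2848.99
-24.2 x + 119.6 y = 1831.05
Solving the 2×2 system: x ≈ 65.7, y ≈ 28.6 km.

(65.7, 28.6)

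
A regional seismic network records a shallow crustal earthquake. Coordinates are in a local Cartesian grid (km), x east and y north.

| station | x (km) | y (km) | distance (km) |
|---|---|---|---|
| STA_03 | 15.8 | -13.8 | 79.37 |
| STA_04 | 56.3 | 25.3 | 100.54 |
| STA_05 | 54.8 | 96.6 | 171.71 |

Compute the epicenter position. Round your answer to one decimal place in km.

x ≈ 66.7 km, y ≈ -74.7 km

Circle about each station: (x − 15.8)² + (y + 13.8)² = 79.37²; (x − 56.3)² + (y − 25.3)² = 100.54²; (x − 54.8)² + (y − 96.6)² = 171.71².
Subtracting pairs of circle equations eliminates x²+y² and gives linear equations (the radical axes):
81.0 x + 78.2 y = -438.99
78.0 x + 220.8 y = -11290.21
Solving the 2×2 system: x ≈ 66.7, y ≈ -74.7 km.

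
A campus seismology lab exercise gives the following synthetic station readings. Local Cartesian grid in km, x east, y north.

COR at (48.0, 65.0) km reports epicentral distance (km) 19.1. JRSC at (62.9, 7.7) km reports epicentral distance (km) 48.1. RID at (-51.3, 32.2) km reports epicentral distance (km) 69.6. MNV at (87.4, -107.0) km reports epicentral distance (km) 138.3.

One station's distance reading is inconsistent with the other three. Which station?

Solve using three stations at a time. Using JRSC, RID, MNV (subtract circle equations pairwise → linear system) gives (x, y) ≈ (14.9, 10.8).
Distances from that point to each station vs reported:
  COR: calculated 63.5 vs reported 19.1 → residual 44.4 km
  JRSC: calculated 48.1 vs reported 48.1 → residual 0.0 km
  RID: calculated 69.6 vs reported 69.6 → residual 0.0 km
  MNV: calculated 138.3 vs reported 138.3 → residual 0.0 km
JRSC, RID, MNV are mutually consistent (residuals ≈ 0); COR is off by 44.4 km.

COR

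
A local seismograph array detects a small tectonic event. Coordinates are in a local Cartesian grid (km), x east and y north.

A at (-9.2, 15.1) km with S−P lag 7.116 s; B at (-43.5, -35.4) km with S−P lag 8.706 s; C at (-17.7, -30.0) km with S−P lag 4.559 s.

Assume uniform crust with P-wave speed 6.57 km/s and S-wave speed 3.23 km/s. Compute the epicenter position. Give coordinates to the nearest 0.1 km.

Distance from S−P lag: d = Δt · v_P v_S / (v_P − v_S) = Δt · (6.57·3.23)/(6.57−3.23) ≈ 6.3536·Δt.
So d_A = 45.21, d_B = 55.31, d_C = 28.97 km.
Circle about each station: (x + 9.2)² + (y − 15.1)² = 45.21²; (x + 43.5)² + (y + 35.4)² = 55.31²; (x + 17.7)² + (y + 30.0)² = 28.97².
Subtracting pairs of circle equations eliminates x²+y² and gives linear equations (the radical axes):
-68.6 x − 101.0 y = 1817.51
-17.0 x − 90.2 y = 2105.32
Solving the 2×2 system: x ≈ 10.9, y ≈ -25.4 km.
Check against A (with the unrounded x, y): √((x + 9.2)²+(y − 15.1)²) = 45.20 ≈ 45.21 km. ✓

x ≈ 10.9 km, y ≈ -25.4 km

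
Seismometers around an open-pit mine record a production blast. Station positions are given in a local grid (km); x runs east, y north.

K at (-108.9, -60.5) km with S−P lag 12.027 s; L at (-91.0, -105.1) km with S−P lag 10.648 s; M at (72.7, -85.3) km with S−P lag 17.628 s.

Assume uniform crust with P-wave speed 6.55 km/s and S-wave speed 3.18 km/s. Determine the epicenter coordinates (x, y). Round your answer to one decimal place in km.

x ≈ -35.2 km, y ≈ -70.2 km

Distance from S−P lag: d = Δt · v_P v_S / (v_P − v_S) = Δt · (6.55·3.18)/(6.55−3.18) ≈ 6.1807·Δt.
So d_K = 74.34, d_L = 65.81, d_M = 108.95 km.
Circle about each station: (x + 108.9)² + (y + 60.5)² = 74.34²; (x + 91.0)² + (y + 105.1)² = 65.81²; (x − 72.7)² + (y + 85.3)² = 108.95².
Subtracting the K equation from the L and M equations removes the quadratic terms:
35.8 x − 89.2 y = 5003.03
363.2 x − 49.6 y = -9301.75
Solving the 2×2 system: x ≈ -35.2, y ≈ -70.2 km.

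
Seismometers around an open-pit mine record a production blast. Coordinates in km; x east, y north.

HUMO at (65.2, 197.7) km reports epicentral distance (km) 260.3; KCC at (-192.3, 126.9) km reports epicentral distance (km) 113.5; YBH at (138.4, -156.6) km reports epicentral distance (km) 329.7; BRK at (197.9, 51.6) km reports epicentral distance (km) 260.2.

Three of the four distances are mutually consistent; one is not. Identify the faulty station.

Solve using three stations at a time. Using HUMO, KCC, YBH (subtract circle equations pairwise → linear system) gives (x, y) ≈ (-133.6, 29.7).
Distances from that point to each station vs reported:
  HUMO: calculated 260.3 vs reported 260.3 → residual 0.0 km
  KCC: calculated 113.5 vs reported 113.5 → residual 0.0 km
  YBH: calculated 329.7 vs reported 329.7 → residual 0.0 km
  BRK: calculated 332.3 vs reported 260.2 → residual 72.1 km
HUMO, KCC, YBH are mutually consistent (residuals ≈ 0); BRK is off by 72.1 km.

BRK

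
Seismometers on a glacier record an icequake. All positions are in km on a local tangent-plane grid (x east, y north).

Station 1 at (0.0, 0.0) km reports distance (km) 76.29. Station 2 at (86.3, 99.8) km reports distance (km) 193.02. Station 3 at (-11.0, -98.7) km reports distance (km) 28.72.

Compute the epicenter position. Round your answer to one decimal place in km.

Circle about each station: x² + y² = 76.29²; (x − 86.3)² + (y − 99.8)² = 193.02²; (x + 11.0)² + (y + 98.7)² = 28.72².
Subtracting the Station 1 equation from the Station 2 and Station 3 equations removes the quadratic terms:
172.6 x + 199.6 y = -14028.83
-22.0 x − 197.4 y = 14858.02
Solving the 2×2 system: x ≈ 6.6, y ≈ -76.0 km.

x ≈ 6.6 km, y ≈ -76.0 km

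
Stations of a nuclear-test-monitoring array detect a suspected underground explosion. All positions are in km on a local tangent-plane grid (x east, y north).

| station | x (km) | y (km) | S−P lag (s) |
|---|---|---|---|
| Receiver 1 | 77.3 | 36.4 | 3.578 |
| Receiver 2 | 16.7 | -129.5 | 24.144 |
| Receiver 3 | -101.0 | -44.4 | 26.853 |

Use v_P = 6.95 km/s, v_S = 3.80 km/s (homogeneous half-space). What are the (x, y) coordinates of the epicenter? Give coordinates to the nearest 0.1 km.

x ≈ 101.3 km, y ≈ 54.4 km

Distance from S−P lag: d = Δt · v_P v_S / (v_P − v_S) = Δt · (6.95·3.80)/(6.95−3.80) ≈ 8.3841·Δt.
So d_Receiver 1 = 30.00, d_Receiver 2 = 202.43, d_Receiver 3 = 225.14 km.
Circle about each station: (x − 77.3)² + (y − 36.4)² = 30.00²; (x − 16.7)² + (y + 129.5)² = 202.43²; (x + 101.0)² + (y + 44.4)² = 225.14².
Subtracting pairs of circle equations eliminates x²+y² and gives linear equations (the radical axes):
-121.2 x − 331.8 y = -30329.01
-356.6 x − 161.6 y = -44915.91
Solving the 2×2 system: x ≈ 101.3, y ≈ 54.4 km.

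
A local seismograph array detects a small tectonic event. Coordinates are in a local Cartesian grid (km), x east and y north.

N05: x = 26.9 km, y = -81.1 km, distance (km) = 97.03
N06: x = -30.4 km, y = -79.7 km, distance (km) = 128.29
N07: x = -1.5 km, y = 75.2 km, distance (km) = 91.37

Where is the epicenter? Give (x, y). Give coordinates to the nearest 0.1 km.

Circle about each station: (x − 26.9)² + (y + 81.1)² = 97.03²; (x + 30.4)² + (y + 79.7)² = 128.29²; (x + 1.5)² + (y − 75.2)² = 91.37².
Subtracting pairs of circle equations eliminates x²+y² and gives linear equations (the radical axes):
-114.6 x + 2.8 y = -7068.07
-56.8 x + 312.6 y = -577.19
Solving the 2×2 system: x ≈ 61.9, y ≈ 9.4 km.

x ≈ 61.9 km, y ≈ 9.4 km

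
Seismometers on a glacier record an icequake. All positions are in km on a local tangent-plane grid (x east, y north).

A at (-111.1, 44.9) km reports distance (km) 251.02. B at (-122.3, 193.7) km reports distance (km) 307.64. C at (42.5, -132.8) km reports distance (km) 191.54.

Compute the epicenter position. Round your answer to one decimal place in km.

Circle about each station: (x + 111.1)² + (y − 44.9)² = 251.02²; (x + 122.3)² + (y − 193.7)² = 307.64²; (x − 42.5)² + (y + 132.8)² = 191.54².
Subtracting pairs of circle equations eliminates x²+y² and gives linear equations (the radical axes):
-22.4 x + 297.6 y = 6486.43
307.2 x − 355.4 y = 31406.34
Solving the 2×2 system: x ≈ 139.6, y ≈ 32.3 km.
Check against A (with the unrounded x, y): √((x + 111.1)²+(y − 44.9)²) = 251.02 ≈ 251.02 km. ✓

139.6 km east, 32.3 km north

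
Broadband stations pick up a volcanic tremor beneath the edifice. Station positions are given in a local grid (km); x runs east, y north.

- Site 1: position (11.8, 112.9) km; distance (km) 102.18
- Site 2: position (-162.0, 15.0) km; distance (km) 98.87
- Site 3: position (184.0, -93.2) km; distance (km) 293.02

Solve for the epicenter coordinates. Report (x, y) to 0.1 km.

Circle about each station: (x − 11.8)² + (y − 112.9)² = 102.18²; (x + 162.0)² + (y − 15.0)² = 98.87²; (x − 184.0)² + (y + 93.2)² = 293.02².
Subtracting the Site 1 equation from the Site 2 and Site 3 equations removes the quadratic terms:
-347.6 x − 195.8 y = 14248.83
344.4 x − 412.2 y = -45763.38
Solving the 2×2 system: x ≈ -70.4, y ≈ 52.2 km.
Check against Site 1 (with the unrounded x, y): √((x − 11.8)²+(y − 112.9)²) = 102.18 ≈ 102.18 km. ✓

x ≈ -70.4 km, y ≈ 52.2 km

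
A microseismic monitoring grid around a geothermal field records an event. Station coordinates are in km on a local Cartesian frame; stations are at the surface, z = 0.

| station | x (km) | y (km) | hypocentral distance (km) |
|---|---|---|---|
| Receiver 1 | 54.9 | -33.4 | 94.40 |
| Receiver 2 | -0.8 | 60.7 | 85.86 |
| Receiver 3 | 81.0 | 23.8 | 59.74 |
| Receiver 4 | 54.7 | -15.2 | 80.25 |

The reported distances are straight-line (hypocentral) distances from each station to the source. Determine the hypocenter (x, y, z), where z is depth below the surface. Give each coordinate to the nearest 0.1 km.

Each station gives a sphere (x−x_i)² + (y−y_i)² + z² = d_i² (stations at z=0).
Subtracting the Receiver 1 sphere from Receiver 2 and Receiver 3: z² cancels, leaving linear equations in x and y:
-111.4 x + 188.2 y = 1094.98
52.2 x + 114.4 y = 8340.36
Solving: x ≈ 64.001, y ≈ 43.702 km (keep extra digits for the depth step; rounded: 64.0, 43.7).
Then from the Receiver 1 sphere: z² = 94.40² − (x − 54.9)² − (y + 33.4)² with x = 64.001, y = 43.702, so z ≈ 53.701 ≈ 53.7 km.

(64.0, 43.7, 53.7)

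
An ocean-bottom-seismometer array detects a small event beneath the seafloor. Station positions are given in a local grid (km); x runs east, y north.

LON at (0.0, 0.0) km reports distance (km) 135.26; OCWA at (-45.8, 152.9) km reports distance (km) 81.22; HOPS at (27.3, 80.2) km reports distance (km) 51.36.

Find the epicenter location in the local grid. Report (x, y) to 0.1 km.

Circle about each station: x² + y² = 135.26²; (x + 45.8)² + (y − 152.9)² = 81.22²; (x − 27.3)² + (y − 80.2)² = 51.36².
Subtracting the LON equation from the OCWA and HOPS equations removes the quadratic terms:
-91.6 x + 305.8 y = 37174.63
54.6 x + 160.4 y = 22834.75
Solving the 2×2 system: x ≈ 32.5, y ≈ 131.3 km.

32.5 km east, 131.3 km north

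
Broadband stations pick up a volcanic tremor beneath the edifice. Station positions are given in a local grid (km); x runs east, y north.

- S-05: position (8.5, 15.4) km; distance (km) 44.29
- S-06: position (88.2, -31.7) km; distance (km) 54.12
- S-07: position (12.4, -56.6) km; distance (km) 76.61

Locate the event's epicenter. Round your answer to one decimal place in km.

Circle about each station: (x − 8.5)² + (y − 15.4)² = 44.29²; (x − 88.2)² + (y + 31.7)² = 54.12²; (x − 12.4)² + (y + 56.6)² = 76.61².
Subtracting pairs of circle equations eliminates x²+y² and gives linear equations (the radical axes):
159.4 x − 94.2 y = 7507.35
7.8 x − 144.0 y = -859.58
Solving the 2×2 system: x ≈ 52.3, y ≈ 8.8 km.
Check against S-05 (with the unrounded x, y): √((x − 8.5)²+(y − 15.4)²) = 44.29 ≈ 44.29 km. ✓

(52.3, 8.8)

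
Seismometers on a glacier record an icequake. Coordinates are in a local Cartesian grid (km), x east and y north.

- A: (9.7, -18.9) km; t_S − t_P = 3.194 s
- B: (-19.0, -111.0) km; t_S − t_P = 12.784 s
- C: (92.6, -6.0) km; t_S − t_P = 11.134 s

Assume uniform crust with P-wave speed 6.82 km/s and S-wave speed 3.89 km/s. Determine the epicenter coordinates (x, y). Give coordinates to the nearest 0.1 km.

Distance from S−P lag: d = Δt · v_P v_S / (v_P − v_S) = Δt · (6.82·3.89)/(6.82−3.89) ≈ 9.0545·Δt.
So d_A = 28.92, d_B = 115.75, d_C = 100.81 km.
Circle about each station: (x − 9.7)² + (y + 18.9)² = 28.92²; (x + 19.0)² + (y + 111.0)² = 115.75²; (x − 92.6)² + (y + 6.0)² = 100.81².
Subtracting the A equation from the B and C equations removes the quadratic terms:
-57.4 x − 184.2 y = -331.00
165.8 x + 25.8 y = -1166.83
Solving the 2×2 system: x ≈ -7.7, y ≈ 4.2 km.
Check against A (with the unrounded x, y): √((x − 9.7)²+(y + 18.9)²) = 28.91 ≈ 28.92 km. ✓

(-7.7, 4.2)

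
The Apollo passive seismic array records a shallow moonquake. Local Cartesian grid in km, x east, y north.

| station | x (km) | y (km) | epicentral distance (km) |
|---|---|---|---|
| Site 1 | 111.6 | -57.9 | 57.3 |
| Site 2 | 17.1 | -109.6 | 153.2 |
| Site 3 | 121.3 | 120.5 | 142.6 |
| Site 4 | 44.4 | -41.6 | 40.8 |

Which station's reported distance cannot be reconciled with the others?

Solve using three stations at a time. Using Site 1, Site 3, Site 4 (subtract circle equations pairwise → linear system) gives (x, y) ≈ (74.6, -14.2).
Distances from that point to each station vs reported:
  Site 1: calculated 57.3 vs reported 57.3 → residual 0.0 km
  Site 2: calculated 111.4 vs reported 153.2 → residual 41.8 km
  Site 3: calculated 142.6 vs reported 142.6 → residual 0.0 km
  Site 4: calculated 40.8 vs reported 40.8 → residual 0.0 km
Site 1, Site 3, Site 4 are mutually consistent (residuals ≈ 0); Site 2 is off by 41.8 km.

Site 2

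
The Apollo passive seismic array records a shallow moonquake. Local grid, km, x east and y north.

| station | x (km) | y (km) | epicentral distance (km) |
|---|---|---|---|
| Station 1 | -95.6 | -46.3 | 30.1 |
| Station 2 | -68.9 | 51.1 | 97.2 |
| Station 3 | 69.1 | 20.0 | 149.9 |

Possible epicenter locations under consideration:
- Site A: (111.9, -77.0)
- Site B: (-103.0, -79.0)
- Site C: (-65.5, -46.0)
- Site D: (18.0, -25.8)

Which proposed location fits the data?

Site C

For each candidate, compare |candidate − station| to the reported distance:
Site A: residuals Station 1 179.7, Station 2 124.4, Station 3 43.9 → max 179.7 km
Site B: residuals Station 1 3.4, Station 2 37.3, Station 3 48.6 → max 48.6 km
Site C: residuals Station 1 0.0, Station 2 0.0, Station 3 0.0 → max 0.0 km
Site D: residuals Station 1 85.3, Station 2 18.8, Station 3 81.3 → max 85.3 km
Only Site C has all residuals ≈ 0.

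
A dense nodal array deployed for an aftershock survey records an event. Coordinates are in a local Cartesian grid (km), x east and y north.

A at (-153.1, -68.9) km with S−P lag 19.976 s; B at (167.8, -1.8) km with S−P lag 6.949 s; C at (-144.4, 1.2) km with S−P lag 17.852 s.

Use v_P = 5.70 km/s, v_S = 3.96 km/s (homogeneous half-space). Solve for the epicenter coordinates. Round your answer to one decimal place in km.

84.9 km east, 33.6 km north

Distance from S−P lag: d = Δt · v_P v_S / (v_P − v_S) = Δt · (5.70·3.96)/(5.70−3.96) ≈ 12.9724·Δt.
So d_A = 259.14, d_B = 90.15, d_C = 231.58 km.
Circle about each station: (x + 153.1)² + (y + 68.9)² = 259.14²; (x − 167.8)² + (y + 1.8)² = 90.15²; (x + 144.4)² + (y − 1.2)² = 231.58².
Subtracting the A equation from the B and C equations removes the quadratic terms:
641.8 x + 134.2 y = 58999.78
17.4 x + 140.2 y = 6190.22
Solving the 2×2 system: x ≈ 84.9, y ≈ 33.6 km.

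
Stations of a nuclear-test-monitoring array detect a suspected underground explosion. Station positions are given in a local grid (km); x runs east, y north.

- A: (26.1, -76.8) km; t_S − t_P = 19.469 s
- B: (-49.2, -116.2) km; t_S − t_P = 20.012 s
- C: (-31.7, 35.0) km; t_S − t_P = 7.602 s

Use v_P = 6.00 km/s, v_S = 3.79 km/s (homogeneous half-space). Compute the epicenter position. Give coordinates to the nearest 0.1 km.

(-91.6, 85.3)

Distance from S−P lag: d = Δt · v_P v_S / (v_P − v_S) = Δt · (6.00·3.79)/(6.00−3.79) ≈ 10.2896·Δt.
So d_A = 200.33, d_B = 205.92, d_C = 78.22 km.
Circle about each station: (x − 26.1)² + (y + 76.8)² = 200.33²; (x + 49.2)² + (y + 116.2)² = 205.92²; (x + 31.7)² + (y − 35.0)² = 78.22².
Subtracting pairs of circle equations eliminates x²+y² and gives linear equations (the radical axes):
-150.6 x − 78.8 y = 7072.69
-115.6 x + 223.6 y = 29664.18
Solving the 2×2 system: x ≈ -91.6, y ≈ 85.3 km.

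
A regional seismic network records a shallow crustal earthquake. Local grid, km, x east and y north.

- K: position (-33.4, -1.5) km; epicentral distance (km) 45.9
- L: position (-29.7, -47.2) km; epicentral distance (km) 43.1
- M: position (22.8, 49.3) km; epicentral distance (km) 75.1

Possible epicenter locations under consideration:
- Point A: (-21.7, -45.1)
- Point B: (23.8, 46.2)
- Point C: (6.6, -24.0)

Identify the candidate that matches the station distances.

For each candidate, compare |candidate − station| to the reported distance:
Point A: residuals K 0.8, L 34.8, M 29.3 → max 34.8 km
Point B: residuals K 28.6, L 64.5, M 71.8 → max 71.8 km
Point C: residuals K 0.0, L 0.0, M 0.0 → max 0.0 km
Only Point C has all residuals ≈ 0.

Point C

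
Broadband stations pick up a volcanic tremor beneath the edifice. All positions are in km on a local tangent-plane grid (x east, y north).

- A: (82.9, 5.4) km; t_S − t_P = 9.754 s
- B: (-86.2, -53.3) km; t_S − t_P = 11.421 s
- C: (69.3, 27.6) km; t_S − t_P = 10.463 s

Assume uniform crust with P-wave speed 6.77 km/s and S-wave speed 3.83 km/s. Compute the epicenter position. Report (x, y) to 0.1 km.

Distance from S−P lag: d = Δt · v_P v_S / (v_P − v_S) = Δt · (6.77·3.83)/(6.77−3.83) ≈ 8.8194·Δt.
So d_A = 86.02, d_B = 100.73, d_C = 92.28 km.
Circle about each station: (x − 82.9)² + (y − 5.4)² = 86.02²; (x + 86.2)² + (y + 53.3)² = 100.73²; (x − 69.3)² + (y − 27.6)² = 92.28².
Subtracting the A equation from the B and C equations removes the quadratic terms:
-338.2 x − 117.4 y = 622.67
-27.2 x + 44.4 y = -2453.48
Solving the 2×2 system: x ≈ 14.3, y ≈ -46.5 km.

x ≈ 14.3 km, y ≈ -46.5 km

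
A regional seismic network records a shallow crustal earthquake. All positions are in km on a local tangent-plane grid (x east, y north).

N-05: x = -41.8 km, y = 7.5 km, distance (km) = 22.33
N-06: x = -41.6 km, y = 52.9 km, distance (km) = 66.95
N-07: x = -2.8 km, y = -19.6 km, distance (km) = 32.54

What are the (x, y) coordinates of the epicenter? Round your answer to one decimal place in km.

x ≈ -34.8 km, y ≈ -13.7 km

Circle about each station: (x + 41.8)² + (y − 7.5)² = 22.33²; (x + 41.6)² + (y − 52.9)² = 66.95²; (x + 2.8)² + (y + 19.6)² = 32.54².
Subtracting pairs of circle equations eliminates x²+y² and gives linear equations (the radical axes):
0.4 x + 90.8 y = -1258.19
78.0 x − 54.2 y = -1971.71
Solving the 2×2 system: x ≈ -34.8, y ≈ -13.7 km.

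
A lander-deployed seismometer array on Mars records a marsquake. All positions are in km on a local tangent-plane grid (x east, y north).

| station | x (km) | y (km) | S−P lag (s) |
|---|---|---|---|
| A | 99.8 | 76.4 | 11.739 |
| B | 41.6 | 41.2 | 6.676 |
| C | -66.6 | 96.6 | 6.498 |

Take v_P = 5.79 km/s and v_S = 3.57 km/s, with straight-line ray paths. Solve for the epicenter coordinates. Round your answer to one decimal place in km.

Distance from S−P lag: d = Δt · v_P v_S / (v_P − v_S) = Δt · (5.79·3.57)/(5.79−3.57) ≈ 9.3109·Δt.
So d_A = 109.30, d_B = 62.16, d_C = 60.50 km.
Circle about each station: (x − 99.8)² + (y − 76.4)² = 109.30²; (x − 41.6)² + (y − 41.2)² = 62.16²; (x + 66.6)² + (y − 96.6)² = 60.50².
Subtracting the A equation from the B and C equations removes the quadratic terms:
-116.4 x − 70.4 y = -4286.38
-332.8 x + 40.4 y = 6256.36
Solving the 2×2 system: x ≈ -9.5, y ≈ 76.6 km.

(-9.5, 76.6)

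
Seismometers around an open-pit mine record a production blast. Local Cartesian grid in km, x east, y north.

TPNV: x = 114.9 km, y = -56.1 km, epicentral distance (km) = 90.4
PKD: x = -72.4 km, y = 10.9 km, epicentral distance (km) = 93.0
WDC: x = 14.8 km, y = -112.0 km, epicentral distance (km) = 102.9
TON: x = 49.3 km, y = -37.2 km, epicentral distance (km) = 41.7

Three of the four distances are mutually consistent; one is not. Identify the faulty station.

TPNV

Solve using three stations at a time. Using PKD, WDC, TON (subtract circle equations pairwise → linear system) gives (x, y) ≈ (18.4, -9.2).
Distances from that point to each station vs reported:
  TPNV: calculated 107.3 vs reported 90.4 → residual 16.9 km
  PKD: calculated 93.0 vs reported 93.0 → residual 0.0 km
  WDC: calculated 102.9 vs reported 102.9 → residual 0.0 km
  TON: calculated 41.7 vs reported 41.7 → residual 0.0 km
PKD, WDC, TON are mutually consistent (residuals ≈ 0); TPNV is off by 16.9 km.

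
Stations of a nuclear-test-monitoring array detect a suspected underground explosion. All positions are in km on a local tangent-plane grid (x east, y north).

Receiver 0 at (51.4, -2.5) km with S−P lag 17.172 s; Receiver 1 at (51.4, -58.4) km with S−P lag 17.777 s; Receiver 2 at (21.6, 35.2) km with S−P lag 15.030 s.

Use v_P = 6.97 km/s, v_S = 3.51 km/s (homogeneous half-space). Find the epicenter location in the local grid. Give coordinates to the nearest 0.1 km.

Distance from S−P lag: d = Δt · v_P v_S / (v_P − v_S) = Δt · (6.97·3.51)/(6.97−3.51) ≈ 7.0707·Δt.
So d_Receiver 0 = 121.42, d_Receiver 1 = 125.70, d_Receiver 2 = 106.27 km.
Circle about each station: (x − 51.4)² + (y + 2.5)² = 121.42²; (x − 51.4)² + (y + 58.4)² = 125.70²; (x − 21.6)² + (y − 35.2)² = 106.27².
Subtracting the Receiver 0 equation from the Receiver 1 and Receiver 2 equations removes the quadratic terms:
0.0 x − 111.8 y = 2346.64
-59.6 x + 75.4 y = 2506.89
Solving the 2×2 system: x ≈ -68.6, y ≈ -21.0 km.

(-68.6, -21.0)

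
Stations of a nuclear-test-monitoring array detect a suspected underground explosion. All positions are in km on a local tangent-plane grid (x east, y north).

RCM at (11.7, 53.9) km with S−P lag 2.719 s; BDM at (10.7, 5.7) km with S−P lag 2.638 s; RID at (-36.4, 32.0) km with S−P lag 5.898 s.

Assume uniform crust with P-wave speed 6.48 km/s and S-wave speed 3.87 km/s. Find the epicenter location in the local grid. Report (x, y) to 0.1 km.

Distance from S−P lag: d = Δt · v_P v_S / (v_P − v_S) = Δt · (6.48·3.87)/(6.48−3.87) ≈ 9.6083·Δt.
So d_RCM = 26.12, d_BDM = 25.35, d_RID = 56.67 km.
Circle about each station: (x − 11.7)² + (y − 53.9)² = 26.12²; (x − 10.7)² + (y − 5.7)² = 25.35²; (x + 36.4)² + (y − 32.0)² = 56.67².
Subtracting pairs of circle equations eliminates x²+y² and gives linear equations (the radical axes):
-2.0 x − 96.4 y = -2855.49
-96.2 x − 43.8 y = -3222.37
Solving the 2×2 system: x ≈ 20.2, y ≈ 29.2 km.

(20.2, 29.2)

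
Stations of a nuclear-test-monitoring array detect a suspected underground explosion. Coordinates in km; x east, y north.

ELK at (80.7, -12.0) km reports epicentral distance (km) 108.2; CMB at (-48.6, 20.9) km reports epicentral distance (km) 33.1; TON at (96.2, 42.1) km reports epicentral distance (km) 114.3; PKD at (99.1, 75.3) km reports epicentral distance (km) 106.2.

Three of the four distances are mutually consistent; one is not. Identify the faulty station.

PKD

Solve using three stations at a time. Using ELK, CMB, TON (subtract circle equations pairwise → linear system) gives (x, y) ≈ (-17.7, 32.9).
Distances from that point to each station vs reported:
  ELK: calculated 108.2 vs reported 108.2 → residual 0.0 km
  CMB: calculated 33.1 vs reported 33.1 → residual 0.0 km
  TON: calculated 114.3 vs reported 114.3 → residual 0.0 km
  PKD: calculated 124.3 vs reported 106.2 → residual 18.1 km
ELK, CMB, TON are mutually consistent (residuals ≈ 0); PKD is off by 18.1 km.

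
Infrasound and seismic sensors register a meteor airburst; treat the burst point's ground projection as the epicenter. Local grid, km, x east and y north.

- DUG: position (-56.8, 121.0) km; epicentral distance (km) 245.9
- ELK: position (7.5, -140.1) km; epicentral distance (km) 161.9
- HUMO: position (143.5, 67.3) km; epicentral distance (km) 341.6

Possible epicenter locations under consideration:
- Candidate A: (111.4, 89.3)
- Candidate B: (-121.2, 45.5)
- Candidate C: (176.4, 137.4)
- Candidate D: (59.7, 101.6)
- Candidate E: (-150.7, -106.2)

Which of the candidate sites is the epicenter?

Candidate E

For each candidate, compare |candidate − station| to the reported distance:
Candidate A: residuals DUG 74.7, ELK 89.9, HUMO 302.7 → max 302.7 km
Candidate B: residuals DUG 146.7, ELK 64.0, HUMO 76.0 → max 146.7 km
Candidate C: residuals DUG 12.1, ELK 163.0, HUMO 264.2 → max 264.2 km
Candidate D: residuals DUG 127.8, ELK 85.4, HUMO 251.1 → max 251.1 km
Candidate E: residuals DUG 0.1, ELK 0.1, HUMO 0.1 → max 0.1 km
Only Candidate E has all residuals ≈ 0.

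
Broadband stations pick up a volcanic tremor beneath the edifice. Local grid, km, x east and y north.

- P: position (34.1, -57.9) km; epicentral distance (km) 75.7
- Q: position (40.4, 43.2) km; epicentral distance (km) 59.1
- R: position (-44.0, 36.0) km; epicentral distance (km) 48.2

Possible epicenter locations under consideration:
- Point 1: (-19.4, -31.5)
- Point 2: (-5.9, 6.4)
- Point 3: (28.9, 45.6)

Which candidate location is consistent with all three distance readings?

Point 2

For each candidate, compare |candidate − station| to the reported distance:
Point 1: residuals P 16.0, Q 36.6, R 23.6 → max 36.6 km
Point 2: residuals P 0.0, Q 0.0, R 0.0 → max 0.0 km
Point 3: residuals P 27.9, Q 47.4, R 25.3 → max 47.4 km
Only Point 2 has all residuals ≈ 0.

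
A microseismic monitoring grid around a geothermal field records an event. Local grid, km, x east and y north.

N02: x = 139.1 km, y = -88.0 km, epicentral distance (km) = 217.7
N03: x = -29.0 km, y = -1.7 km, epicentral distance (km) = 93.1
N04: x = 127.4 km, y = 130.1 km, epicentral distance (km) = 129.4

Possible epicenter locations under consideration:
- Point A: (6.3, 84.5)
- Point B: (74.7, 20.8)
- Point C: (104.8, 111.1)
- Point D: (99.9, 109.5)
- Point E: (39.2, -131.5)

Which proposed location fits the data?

For each candidate, compare |candidate − station| to the reported distance:
Point A: residuals N02 0.0, N03 0.0, N04 0.0 → max 0.0 km
Point B: residuals N02 91.3, N03 13.0, N04 8.1 → max 91.3 km
Point C: residuals N02 15.7, N03 81.9, N04 99.9 → max 99.9 km
Point D: residuals N02 16.3, N03 77.1, N04 95.0 → max 95.0 km
Point E: residuals N02 108.7, N03 53.5, N04 146.7 → max 146.7 km
Only Point A has all residuals ≈ 0.

Point A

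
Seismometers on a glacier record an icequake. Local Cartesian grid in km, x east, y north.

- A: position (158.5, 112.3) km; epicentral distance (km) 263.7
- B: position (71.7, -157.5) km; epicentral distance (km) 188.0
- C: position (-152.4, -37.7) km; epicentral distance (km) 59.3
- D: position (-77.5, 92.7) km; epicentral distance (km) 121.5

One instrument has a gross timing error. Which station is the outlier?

Solve using three stations at a time. Using A, B, D (subtract circle equations pairwise → linear system) gives (x, y) ≈ (-64.7, -28.1).
Distances from that point to each station vs reported:
  A: calculated 263.7 vs reported 263.7 → residual 0.0 km
  B: calculated 188.0 vs reported 188.0 → residual 0.0 km
  C: calculated 88.2 vs reported 59.3 → residual 28.9 km
  D: calculated 121.5 vs reported 121.5 → residual 0.0 km
A, B, D are mutually consistent (residuals ≈ 0); C is off by 28.9 km.

C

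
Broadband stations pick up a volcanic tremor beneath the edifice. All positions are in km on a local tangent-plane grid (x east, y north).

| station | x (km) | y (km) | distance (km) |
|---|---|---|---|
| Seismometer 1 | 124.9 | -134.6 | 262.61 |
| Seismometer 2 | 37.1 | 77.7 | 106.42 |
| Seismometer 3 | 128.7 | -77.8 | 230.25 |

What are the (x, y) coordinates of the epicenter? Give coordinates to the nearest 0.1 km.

Circle about each station: (x − 124.9)² + (y + 134.6)² = 262.61²; (x − 37.1)² + (y − 77.7)² = 106.42²; (x − 128.7)² + (y + 77.8)² = 230.25².
Subtracting pairs of circle equations eliminates x²+y² and gives linear equations (the radical axes):
-175.6 x + 424.6 y = 31335.33
7.6 x + 113.6 y = 4848.31
Solving the 2×2 system: x ≈ -64.8, y ≈ 47.0 km.
Check against Seismometer 1 (with the unrounded x, y): √((x − 124.9)²+(y + 134.6)²) = 262.60 ≈ 262.61 km. ✓

(-64.8, 47.0)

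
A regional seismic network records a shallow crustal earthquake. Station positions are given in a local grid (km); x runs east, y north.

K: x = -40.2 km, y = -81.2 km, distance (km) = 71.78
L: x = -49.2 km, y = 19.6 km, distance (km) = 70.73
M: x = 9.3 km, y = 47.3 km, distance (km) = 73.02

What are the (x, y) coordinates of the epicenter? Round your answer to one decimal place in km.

(5.2, -25.6)

Circle about each station: (x + 40.2)² + (y + 81.2)² = 71.78²; (x + 49.2)² + (y − 19.6)² = 70.73²; (x − 9.3)² + (y − 47.3)² = 73.02².
Subtracting pairs of circle equations eliminates x²+y² and gives linear equations (the radical axes):
-18.0 x + 201.6 y = -5255.04
99.0 x + 257.0 y = -6065.25
Solving the 2×2 system: x ≈ 5.2, y ≈ -25.6 km.
Check against K (with the unrounded x, y): √((x + 40.2)²+(y + 81.2)²) = 71.78 ≈ 71.78 km. ✓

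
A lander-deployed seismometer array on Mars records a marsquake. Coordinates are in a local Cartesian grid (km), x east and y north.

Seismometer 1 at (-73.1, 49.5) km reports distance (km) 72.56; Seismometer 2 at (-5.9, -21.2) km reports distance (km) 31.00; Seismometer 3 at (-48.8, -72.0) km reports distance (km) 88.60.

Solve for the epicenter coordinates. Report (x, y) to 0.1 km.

(-12.9, 9.0)

Circle about each station: (x + 73.1)² + (y − 49.5)² = 72.56²; (x + 5.9)² + (y + 21.2)² = 31.00²; (x + 48.8)² + (y + 72.0)² = 88.60².
Subtracting pairs of circle equations eliminates x²+y² and gives linear equations (the radical axes):
134.4 x − 141.4 y = -3005.66
48.6 x − 243.0 y = -2813.43
Solving the 2×2 system: x ≈ -12.9, y ≈ 9.0 km.
Check against Seismometer 1 (with the unrounded x, y): √((x + 73.1)²+(y − 49.5)²) = 72.56 ≈ 72.56 km. ✓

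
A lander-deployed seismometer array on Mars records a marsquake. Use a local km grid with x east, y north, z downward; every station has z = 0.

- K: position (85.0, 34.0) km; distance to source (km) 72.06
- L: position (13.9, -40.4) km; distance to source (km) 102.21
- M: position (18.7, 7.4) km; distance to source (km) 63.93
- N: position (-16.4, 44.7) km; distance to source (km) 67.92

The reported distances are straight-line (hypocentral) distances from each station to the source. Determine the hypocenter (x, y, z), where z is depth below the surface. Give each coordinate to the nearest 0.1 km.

x ≈ 32.4 km, y ≈ 48.4 km, depth ≈ 47.1 km

Each station gives a sphere (x−x_i)² + (y−y_i)² + z² = d_i² (stations at z=0).
Subtracting the K sphere from L and M: z² cancels, leaving linear equations in x and y:
-142.2 x − 148.8 y = -11809.87
-132.6 x − 53.2 y = -6870.95
Solving: x ≈ 32.395, y ≈ 48.409 km (keep extra digits for the depth step; rounded: 32.4, 48.4).
Then from the K sphere: z² = 72.06² − (x − 85.0)² − (y − 34.0)² with x = 32.395, y = 48.409, so z ≈ 47.093 ≈ 47.1 km.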